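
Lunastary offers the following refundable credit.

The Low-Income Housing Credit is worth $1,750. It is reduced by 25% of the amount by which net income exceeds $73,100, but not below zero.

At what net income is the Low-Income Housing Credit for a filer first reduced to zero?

$80,100

The credit falls by 25% of each dollar above $73,100, so it reaches zero when the excess is $1,750 / 25% = $7,000: income = $73,100 + $7,000 = $80,100.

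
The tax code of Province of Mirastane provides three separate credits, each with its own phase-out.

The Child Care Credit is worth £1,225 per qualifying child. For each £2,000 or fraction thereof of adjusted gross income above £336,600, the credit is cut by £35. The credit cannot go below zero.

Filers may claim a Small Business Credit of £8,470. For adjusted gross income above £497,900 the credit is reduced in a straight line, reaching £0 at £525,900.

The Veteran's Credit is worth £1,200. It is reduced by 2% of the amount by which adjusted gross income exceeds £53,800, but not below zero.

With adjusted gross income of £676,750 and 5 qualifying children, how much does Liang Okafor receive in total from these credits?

£140

Child Care Credit: base = 5 × £1,225 = £6,125. income exceeds £336,600 by £340,150, which is 171 full-or-partial £2,000 increments; reduction = 171 × £35 = £5,985, leaving £140.
Small Business Credit: £676,750 is at or above £525,900, so the credit is £0.
Veteran's Credit: 2% of the £622,950 excess over £53,800 is £12,459 ≥ base, so the credit is £0.
Total: £140 + £0 + £0 = £140.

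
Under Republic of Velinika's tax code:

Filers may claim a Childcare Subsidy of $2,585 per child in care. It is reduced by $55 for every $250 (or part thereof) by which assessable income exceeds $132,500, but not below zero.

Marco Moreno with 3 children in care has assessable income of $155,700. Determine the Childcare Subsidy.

Childcare Subsidy: base = 3 × $2,585 = $7,755. income exceeds $132,500 by $23,200, which is 93 full-or-partial $250 increments; reduction = 93 × $55 = $5,115, leaving $2,640.

$2,640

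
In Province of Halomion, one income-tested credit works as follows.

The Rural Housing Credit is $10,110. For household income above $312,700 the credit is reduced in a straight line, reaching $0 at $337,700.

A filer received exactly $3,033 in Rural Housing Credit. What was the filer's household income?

$3,033 is 3,033/10,110 of the full $10,110, so 7,077/10,110 of the $25,000 range has been used: income = $312,700 + $25,000 × 7,077/10,110 = $330,200.

$330,200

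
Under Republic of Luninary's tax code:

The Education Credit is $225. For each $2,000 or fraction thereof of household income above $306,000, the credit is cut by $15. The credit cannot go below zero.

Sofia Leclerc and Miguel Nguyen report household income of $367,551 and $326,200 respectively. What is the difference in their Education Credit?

$60

Sofia ($367,551): Education Credit: income exceeds $306,000 by $61,551 → 31 increments × $15 = $465 ≥ base, so the credit is $0.
Miguel ($326,200): Education Credit: income exceeds $306,000 by $20,200, which is 11 full-or-partial $2,000 increments; reduction = 11 × $15 = $165, leaving $60.
Difference: |$0 − $60| = $60.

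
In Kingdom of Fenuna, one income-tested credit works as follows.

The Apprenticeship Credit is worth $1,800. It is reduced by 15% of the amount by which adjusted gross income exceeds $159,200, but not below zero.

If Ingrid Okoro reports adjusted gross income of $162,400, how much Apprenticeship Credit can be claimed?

$1,320

Apprenticeship Credit: 15% of the $3,200 excess over $159,200 is $480; credit = $1,800 − $480 = $1,320.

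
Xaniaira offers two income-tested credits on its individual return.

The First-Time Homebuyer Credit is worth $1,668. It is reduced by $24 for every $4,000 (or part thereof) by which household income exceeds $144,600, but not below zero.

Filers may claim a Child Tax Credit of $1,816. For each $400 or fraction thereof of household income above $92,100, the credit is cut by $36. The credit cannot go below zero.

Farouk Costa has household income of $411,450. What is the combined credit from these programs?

$60

First-Time Homebuyer Credit: income exceeds $144,600 by $266,850, which is 67 full-or-partial $4,000 increments; reduction = 67 × $24 = $1,608, leaving $60.
Child Tax Credit: income exceeds $92,100 by $319,350 → 799 increments × $36 = $28,764 ≥ base, so the credit is $0.
Total: $60 + $0 = $60.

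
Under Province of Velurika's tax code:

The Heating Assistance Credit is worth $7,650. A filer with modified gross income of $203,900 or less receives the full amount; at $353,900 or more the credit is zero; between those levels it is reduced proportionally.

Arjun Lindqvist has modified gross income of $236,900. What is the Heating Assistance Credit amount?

$5,967

Heating Assistance Credit: $236,900 is $33,000 into a $150,000 phase-out range, leaving 117,000/150,000 of the credit: $7,650 × 117,000/150,000 = $5,967.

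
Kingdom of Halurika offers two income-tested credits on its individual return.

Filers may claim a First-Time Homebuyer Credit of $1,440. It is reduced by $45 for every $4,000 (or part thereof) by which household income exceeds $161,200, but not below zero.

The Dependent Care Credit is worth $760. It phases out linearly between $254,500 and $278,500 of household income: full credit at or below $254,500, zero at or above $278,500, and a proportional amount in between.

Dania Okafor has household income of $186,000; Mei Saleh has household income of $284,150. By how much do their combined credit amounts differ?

Dania ($186,000): First-Time Homebuyer Credit: income exceeds $161,200 by $24,800, which is 7 full-or-partial $4,000 increments; reduction = 7 × $45 = $315, leaving $1,125. Dependent Care Credit: $186,000 is at or below the $254,500 threshold, so the full $760 applies. total $1,125 + $760 = $1,885
Mei ($284,150): First-Time Homebuyer Credit: income exceeds $161,200 by $122,950, which is 31 full-or-partial $4,000 increments; reduction = 31 × $45 = $1,395, leaving $45. Dependent Care Credit: $284,150 is at or above $278,500, so the credit is $0. total $45 + $0 = $45
Difference: |$1,885 − $45| = $1,840.

$1,840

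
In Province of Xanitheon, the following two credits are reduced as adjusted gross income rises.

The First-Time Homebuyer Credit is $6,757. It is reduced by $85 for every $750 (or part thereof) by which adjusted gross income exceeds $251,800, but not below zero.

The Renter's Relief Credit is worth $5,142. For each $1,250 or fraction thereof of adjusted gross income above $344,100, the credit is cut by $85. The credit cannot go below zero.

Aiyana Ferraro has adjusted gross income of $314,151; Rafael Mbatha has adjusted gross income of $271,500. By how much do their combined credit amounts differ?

$4,462

Aiyana ($314,151): First-Time Homebuyer Credit: income exceeds $251,800 by $62,351 → 84 increments × $85 = $7,140 ≥ base, so the credit is $0. Renter's Relief Credit: $314,151 is at or below the $344,100 threshold, so the full $5,142 applies. total $0 + $5,142 = $5,142
Rafael ($271,500): First-Time Homebuyer Credit: income exceeds $251,800 by $19,700, which is 27 full-or-partial $750 increments; reduction = 27 × $85 = $2,295, leaving $4,462. Renter's Relief Credit: $271,500 is at or below the $344,100 threshold, so the full $5,142 applies. total $4,462 + $5,142 = $9,604
Difference: |$5,142 − $9,604| = $4,462.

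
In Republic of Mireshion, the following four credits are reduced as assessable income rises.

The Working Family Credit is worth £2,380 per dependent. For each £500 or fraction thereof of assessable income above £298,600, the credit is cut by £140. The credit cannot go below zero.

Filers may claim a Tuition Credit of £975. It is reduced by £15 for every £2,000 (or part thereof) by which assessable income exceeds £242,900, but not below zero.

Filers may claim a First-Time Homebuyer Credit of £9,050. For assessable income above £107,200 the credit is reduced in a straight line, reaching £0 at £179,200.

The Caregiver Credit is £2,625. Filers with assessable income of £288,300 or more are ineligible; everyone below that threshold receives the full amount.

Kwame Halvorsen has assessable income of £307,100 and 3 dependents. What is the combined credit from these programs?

Working Family Credit: base = 3 × £2,380 = £7,140. income exceeds £298,600 by £8,500, which is 17 full-or-partial £500 increments; reduction = 17 × £140 = £2,380, leaving £4,760.
Tuition Credit: income exceeds £242,900 by £64,200, which is 33 full-or-partial £2,000 increments; reduction = 33 × £15 = £495, leaving £480.
First-Time Homebuyer Credit: £307,100 is at or above £179,200, so the credit is £0.
Caregiver Credit: £307,100 meets or exceeds the £288,300 cutoff, so the credit is £0.
Total: £4,760 + £480 + £0 + £0 = £5,240.

£5,240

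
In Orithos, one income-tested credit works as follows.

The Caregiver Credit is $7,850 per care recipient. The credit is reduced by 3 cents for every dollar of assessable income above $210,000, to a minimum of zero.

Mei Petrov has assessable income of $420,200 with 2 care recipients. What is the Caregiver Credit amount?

$9,394

Caregiver Credit: base = 2 × $7,850 = $15,700. 3% of the $210,200 excess over $210,000 is $6,306; credit = $15,700 − $6,306 = $9,394.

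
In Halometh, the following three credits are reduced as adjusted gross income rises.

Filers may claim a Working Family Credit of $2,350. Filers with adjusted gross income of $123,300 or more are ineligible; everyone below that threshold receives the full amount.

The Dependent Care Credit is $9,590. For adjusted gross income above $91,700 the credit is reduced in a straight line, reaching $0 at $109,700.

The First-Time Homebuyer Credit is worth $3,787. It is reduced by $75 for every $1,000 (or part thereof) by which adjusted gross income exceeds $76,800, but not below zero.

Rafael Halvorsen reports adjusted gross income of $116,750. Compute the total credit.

$3,137

Working Family Credit: $116,750 is below the $123,300 cutoff, so the full $2,350 applies.
Dependent Care Credit: $116,750 is at or above $109,700, so the credit is $0.
First-Time Homebuyer Credit: income exceeds $76,800 by $39,950, which is 40 full-or-partial $1,000 increments; reduction = 40 × $75 = $3,000, leaving $787.
Total: $2,350 + $0 + $787 = $3,137.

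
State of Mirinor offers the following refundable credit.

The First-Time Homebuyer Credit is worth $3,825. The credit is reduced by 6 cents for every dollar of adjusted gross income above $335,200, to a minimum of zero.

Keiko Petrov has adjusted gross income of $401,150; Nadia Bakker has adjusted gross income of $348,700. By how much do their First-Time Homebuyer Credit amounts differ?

$3,015

Keiko ($401,150): First-Time Homebuyer Credit: 6% of the $65,950 excess over $335,200 is $3,957 ≥ base, so the credit is $0.
Nadia ($348,700): First-Time Homebuyer Credit: 6% of the $13,500 excess over $335,200 is $810; credit = $3,825 − $810 = $3,015.
Difference: |$0 − $3,015| = $3,015.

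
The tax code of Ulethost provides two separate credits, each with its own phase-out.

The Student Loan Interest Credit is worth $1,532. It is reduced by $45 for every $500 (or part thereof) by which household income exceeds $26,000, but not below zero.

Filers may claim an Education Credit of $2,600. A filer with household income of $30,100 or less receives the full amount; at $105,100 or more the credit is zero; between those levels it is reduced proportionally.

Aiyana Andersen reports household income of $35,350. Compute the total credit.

$3,095

Student Loan Interest Credit: income exceeds $26,000 by $9,350, which is 19 full-or-partial $500 increments; reduction = 19 × $45 = $855, leaving $677.
Education Credit: $35,350 is $5,250 into a $75,000 phase-out range, leaving 69,750/75,000 of the credit: $2,600 × 69,750/75,000 = $2,418.
Total: $677 + $2,418 = $3,095.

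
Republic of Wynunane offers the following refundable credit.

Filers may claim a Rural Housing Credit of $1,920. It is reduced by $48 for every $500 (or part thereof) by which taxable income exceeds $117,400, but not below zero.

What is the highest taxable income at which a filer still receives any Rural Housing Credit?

$136,900

After 39 increments the reduction is 39 × $48 = $1,872, leaving $48; one more increment wipes it out. Increment 39 ends at excess 39 × $500 = $19,500, so the highest qualifying income is $117,400 + $19,500 = $136,900.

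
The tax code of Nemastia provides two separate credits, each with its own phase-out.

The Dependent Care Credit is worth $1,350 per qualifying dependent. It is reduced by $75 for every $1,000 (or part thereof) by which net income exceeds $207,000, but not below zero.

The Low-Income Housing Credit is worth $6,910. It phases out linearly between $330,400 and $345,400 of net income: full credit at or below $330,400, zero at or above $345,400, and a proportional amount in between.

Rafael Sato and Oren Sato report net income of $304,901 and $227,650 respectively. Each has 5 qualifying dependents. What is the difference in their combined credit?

Rafael ($304,901): Dependent Care Credit: base = 5 × $1,350 = $6,750. income exceeds $207,000 by $97,901 → 98 increments × $75 = $7,350 ≥ base, so the credit is $0. Low-Income Housing Credit: $304,901 is at or below the $330,400 threshold, so the full $6,910 applies. total $0 + $6,910 = $6,910
Oren ($227,650): Dependent Care Credit: base = 5 × $1,350 = $6,750. income exceeds $207,000 by $20,650, which is 21 full-or-partial $1,000 increments; reduction = 21 × $75 = $1,575, leaving $5,175. Low-Income Housing Credit: $227,650 is at or below the $330,400 threshold, so the full $6,910 applies. total $5,175 + $6,910 = $12,085
Difference: |$6,910 − $12,085| = $5,175.

$5,175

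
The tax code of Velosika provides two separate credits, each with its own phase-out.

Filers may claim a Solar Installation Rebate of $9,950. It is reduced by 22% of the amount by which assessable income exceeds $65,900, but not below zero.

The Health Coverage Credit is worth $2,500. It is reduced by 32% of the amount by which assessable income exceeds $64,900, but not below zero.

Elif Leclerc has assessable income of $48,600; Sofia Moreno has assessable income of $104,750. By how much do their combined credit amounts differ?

Elif ($48,600): Solar Installation Rebate: $48,600 is at or below the $65,900 threshold, so the full $9,950 applies. Health Coverage Credit: $48,600 is at or below the $64,900 threshold, so the full $2,500 applies. total $9,950 + $2,500 = $12,450
Sofia ($104,750): Solar Installation Rebate: 22% of the $38,850 excess over $65,900 is $8,547; credit = $9,950 − $8,547 = $1,403. Health Coverage Credit: 32% of the $39,850 excess over $64,900 is $12,752 ≥ base, so the credit is $0. total $1,403 + $0 = $1,403
Difference: |$12,450 − $1,403| = $11,047.

$11,047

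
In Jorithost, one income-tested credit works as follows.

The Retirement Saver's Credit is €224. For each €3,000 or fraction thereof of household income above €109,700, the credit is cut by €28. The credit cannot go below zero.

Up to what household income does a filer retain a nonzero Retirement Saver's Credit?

€130,700

After 7 increments the reduction is 7 × €28 = €196, leaving €28; one more increment wipes it out. Increment 7 ends at excess 7 × €3,000 = €21,000, so the highest qualifying income is €109,700 + €21,000 = €130,700.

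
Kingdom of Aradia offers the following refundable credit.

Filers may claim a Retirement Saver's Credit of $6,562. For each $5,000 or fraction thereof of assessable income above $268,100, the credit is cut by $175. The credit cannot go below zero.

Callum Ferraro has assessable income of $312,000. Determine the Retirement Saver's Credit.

$4,987

Retirement Saver's Credit: income exceeds $268,100 by $43,900, which is 9 full-or-partial $5,000 increments; reduction = 9 × $175 = $1,575, leaving $4,987.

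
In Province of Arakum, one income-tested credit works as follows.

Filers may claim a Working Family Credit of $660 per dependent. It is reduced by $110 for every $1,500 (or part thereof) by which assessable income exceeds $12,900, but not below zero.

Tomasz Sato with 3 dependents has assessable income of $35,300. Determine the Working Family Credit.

Working Family Credit: base = 3 × $660 = $1,980. income exceeds $12,900 by $22,400, which is 15 full-or-partial $1,500 increments; reduction = 15 × $110 = $1,650, leaving $330.

$330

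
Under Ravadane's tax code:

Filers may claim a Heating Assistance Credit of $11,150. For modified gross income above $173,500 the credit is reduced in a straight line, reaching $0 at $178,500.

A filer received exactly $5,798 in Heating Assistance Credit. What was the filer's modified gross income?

$175,900

$5,798 is 5,798/11,150 of the full $11,150, so 5,352/11,150 of the $5,000 range has been used: income = $173,500 + $5,000 × 5,352/11,150 = $175,900.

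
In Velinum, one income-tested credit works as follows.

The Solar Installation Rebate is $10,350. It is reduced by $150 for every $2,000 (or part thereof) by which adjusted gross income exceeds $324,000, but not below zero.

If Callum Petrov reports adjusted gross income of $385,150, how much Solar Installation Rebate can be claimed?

Solar Installation Rebate: income exceeds $324,000 by $61,150, which is 31 full-or-partial $2,000 increments; reduction = 31 × $150 = $4,650, leaving $5,700.

$5,700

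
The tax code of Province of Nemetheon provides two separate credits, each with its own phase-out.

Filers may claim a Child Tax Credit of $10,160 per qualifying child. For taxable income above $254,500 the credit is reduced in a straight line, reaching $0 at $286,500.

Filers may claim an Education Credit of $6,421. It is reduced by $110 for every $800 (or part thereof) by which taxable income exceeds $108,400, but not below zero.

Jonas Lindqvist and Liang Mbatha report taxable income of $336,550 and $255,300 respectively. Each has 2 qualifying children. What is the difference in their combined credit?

$19,812

Jonas ($336,550): Child Tax Credit: base = 2 × $10,160 = $20,320. $336,550 is at or above $286,500, so the credit is $0. Education Credit: income exceeds $108,400 by $228,150 → 286 increments × $110 = $31,460 ≥ base, so the credit is $0. total $0 + $0 = $0
Liang ($255,300): Child Tax Credit: base = 2 × $10,160 = $20,320. $255,300 is $800 into a $32,000 phase-out range, leaving 31,200/32,000 of the credit: $20,320 × 31,200/32,000 = $19,812. Education Credit: income exceeds $108,400 by $146,900 → 184 increments × $110 = $20,240 ≥ base, so the credit is $0. total $19,812 + $0 = $19,812
Difference: |$0 − $19,812| = $19,812.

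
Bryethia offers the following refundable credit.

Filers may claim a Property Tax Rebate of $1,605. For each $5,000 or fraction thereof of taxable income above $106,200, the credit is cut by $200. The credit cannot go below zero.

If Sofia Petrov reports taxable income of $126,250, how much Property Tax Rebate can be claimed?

Property Tax Rebate: income exceeds $106,200 by $20,050, which is 5 full-or-partial $5,000 increments; reduction = 5 × $200 = $1,000, leaving $605.

$605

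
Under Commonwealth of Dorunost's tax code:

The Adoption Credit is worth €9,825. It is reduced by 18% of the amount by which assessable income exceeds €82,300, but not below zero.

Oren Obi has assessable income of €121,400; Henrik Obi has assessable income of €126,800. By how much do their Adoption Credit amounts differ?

€972

Oren (€121,400): Adoption Credit: 18% of the €39,100 excess over €82,300 is €7,038; credit = €9,825 − €7,038 = €2,787.
Henrik (€126,800): Adoption Credit: 18% of the €44,500 excess over €82,300 is €8,010; credit = €9,825 − €8,010 = €1,815.
Difference: |€2,787 − €1,815| = €972.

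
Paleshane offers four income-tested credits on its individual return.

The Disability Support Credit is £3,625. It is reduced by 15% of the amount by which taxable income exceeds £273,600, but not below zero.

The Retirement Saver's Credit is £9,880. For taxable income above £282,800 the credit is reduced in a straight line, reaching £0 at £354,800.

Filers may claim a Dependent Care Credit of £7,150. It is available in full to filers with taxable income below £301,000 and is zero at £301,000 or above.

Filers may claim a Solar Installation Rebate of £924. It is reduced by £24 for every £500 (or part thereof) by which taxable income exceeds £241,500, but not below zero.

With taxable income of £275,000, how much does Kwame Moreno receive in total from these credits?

£20,445

Disability Support Credit: 15% of the £1,400 excess over £273,600 is £210; credit = £3,625 − £210 = £3,415.
Retirement Saver's Credit: £275,000 is at or below the £282,800 threshold, so the full £9,880 applies.
Dependent Care Credit: £275,000 is below the £301,000 cutoff, so the full £7,150 applies.
Solar Installation Rebate: income exceeds £241,500 by £33,500 → 67 increments × £24 = £1,608 ≥ base, so the credit is £0.
Total: £3,415 + £9,880 + £7,150 + £0 = £20,445.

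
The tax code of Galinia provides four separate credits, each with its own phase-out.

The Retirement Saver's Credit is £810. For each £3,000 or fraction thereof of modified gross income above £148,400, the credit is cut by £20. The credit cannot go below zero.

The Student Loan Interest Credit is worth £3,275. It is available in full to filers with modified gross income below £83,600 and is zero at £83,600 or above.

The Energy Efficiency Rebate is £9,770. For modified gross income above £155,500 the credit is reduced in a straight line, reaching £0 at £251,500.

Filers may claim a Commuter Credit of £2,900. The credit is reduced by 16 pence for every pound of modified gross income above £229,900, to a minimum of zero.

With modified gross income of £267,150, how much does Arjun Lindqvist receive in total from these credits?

Retirement Saver's Credit: income exceeds £148,400 by £118,750, which is 40 full-or-partial £3,000 increments; reduction = 40 × £20 = £800, leaving £10.
Student Loan Interest Credit: £267,150 meets or exceeds the £83,600 cutoff, so the credit is £0.
Energy Efficiency Rebate: £267,150 is at or above £251,500, so the credit is £0.
Commuter Credit: 16% of the £37,250 excess over £229,900 is £5,960 ≥ base, so the credit is £0.
Total: £10 + £0 + £0 + £0 = £10.

£10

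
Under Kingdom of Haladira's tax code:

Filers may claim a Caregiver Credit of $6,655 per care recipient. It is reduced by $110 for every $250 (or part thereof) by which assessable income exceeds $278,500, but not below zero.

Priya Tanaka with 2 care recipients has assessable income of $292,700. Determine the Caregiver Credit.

Caregiver Credit: base = 2 × $6,655 = $13,310. income exceeds $278,500 by $14,200, which is 57 full-or-partial $250 increments; reduction = 57 × $110 = $6,270, leaving $7,040.

$7,040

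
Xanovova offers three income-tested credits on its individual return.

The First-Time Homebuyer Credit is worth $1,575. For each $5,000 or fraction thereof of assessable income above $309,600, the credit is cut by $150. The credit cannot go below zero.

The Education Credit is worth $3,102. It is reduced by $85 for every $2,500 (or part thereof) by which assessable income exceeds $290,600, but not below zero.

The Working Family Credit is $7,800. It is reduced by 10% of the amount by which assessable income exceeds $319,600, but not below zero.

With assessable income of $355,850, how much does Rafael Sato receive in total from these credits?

$5,057

First-Time Homebuyer Credit: income exceeds $309,600 by $46,250, which is 10 full-or-partial $5,000 increments; reduction = 10 × $150 = $1,500, leaving $75.
Education Credit: income exceeds $290,600 by $65,250, which is 27 full-or-partial $2,500 increments; reduction = 27 × $85 = $2,295, leaving $807.
Working Family Credit: 10% of the $36,250 excess over $319,600 is $3,625; credit = $7,800 − $3,625 = $4,175.
Total: $75 + $807 + $4,175 = $5,057.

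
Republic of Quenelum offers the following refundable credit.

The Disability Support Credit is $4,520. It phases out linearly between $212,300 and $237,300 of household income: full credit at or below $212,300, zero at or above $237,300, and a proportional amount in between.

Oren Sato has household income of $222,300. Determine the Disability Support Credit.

$2,712

Disability Support Credit: $222,300 is $10,000 into a $25,000 phase-out range, leaving 15,000/25,000 of the credit: $4,520 × 15,000/25,000 = $2,712.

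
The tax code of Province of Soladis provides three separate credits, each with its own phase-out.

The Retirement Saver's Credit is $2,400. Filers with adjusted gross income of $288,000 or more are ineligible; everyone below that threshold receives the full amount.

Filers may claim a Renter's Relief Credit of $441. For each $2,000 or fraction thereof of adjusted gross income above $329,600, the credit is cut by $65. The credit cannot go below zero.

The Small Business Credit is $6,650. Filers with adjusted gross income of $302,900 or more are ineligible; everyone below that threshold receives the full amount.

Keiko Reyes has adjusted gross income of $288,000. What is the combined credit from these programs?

$7,091

Retirement Saver's Credit: $288,000 meets or exceeds the $288,000 cutoff, so the credit is $0.
Renter's Relief Credit: $288,000 is at or below the $329,600 threshold, so the full $441 applies.
Small Business Credit: $288,000 is below the $302,900 cutoff, so the full $6,650 applies.
Total: $0 + $441 + $6,650 = $7,091.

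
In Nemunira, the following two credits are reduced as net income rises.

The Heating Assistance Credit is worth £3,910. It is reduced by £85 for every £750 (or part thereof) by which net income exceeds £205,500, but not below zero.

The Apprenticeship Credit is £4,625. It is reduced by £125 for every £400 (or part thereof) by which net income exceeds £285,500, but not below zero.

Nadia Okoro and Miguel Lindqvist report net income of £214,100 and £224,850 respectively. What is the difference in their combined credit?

Nadia (£214,100): Heating Assistance Credit: income exceeds £205,500 by £8,600, which is 12 full-or-partial £750 increments; reduction = 12 × £85 = £1,020, leaving £2,890. Apprenticeship Credit: £214,100 is at or below the £285,500 threshold, so the full £4,625 applies. total £2,890 + £4,625 = £7,515
Miguel (£224,850): Heating Assistance Credit: income exceeds £205,500 by £19,350, which is 26 full-or-partial £750 increments; reduction = 26 × £85 = £2,210, leaving £1,700. Apprenticeship Credit: £224,850 is at or below the £285,500 threshold, so the full £4,625 applies. total £1,700 + £4,625 = £6,325
Difference: |£7,515 − £6,325| = £1,190.

£1,190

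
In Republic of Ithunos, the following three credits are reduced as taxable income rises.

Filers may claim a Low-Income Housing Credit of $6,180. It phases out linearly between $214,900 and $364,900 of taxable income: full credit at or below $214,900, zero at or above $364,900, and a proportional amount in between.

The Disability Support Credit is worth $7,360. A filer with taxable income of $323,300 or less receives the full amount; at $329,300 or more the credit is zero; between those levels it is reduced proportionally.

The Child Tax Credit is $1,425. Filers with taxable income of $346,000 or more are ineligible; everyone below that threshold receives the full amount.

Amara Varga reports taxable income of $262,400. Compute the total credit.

$13,008

Low-Income Housing Credit: $262,400 is $47,500 into a $150,000 phase-out range, leaving 102,500/150,000 of the credit: $6,180 × 102,500/150,000 = $4,223.
Disability Support Credit: $262,400 is at or below the $323,300 threshold, so the full $7,360 applies.
Child Tax Credit: $262,400 is below the $346,000 cutoff, so the full $1,425 applies.
Total: $4,223 + $7,360 + $1,425 = $13,008.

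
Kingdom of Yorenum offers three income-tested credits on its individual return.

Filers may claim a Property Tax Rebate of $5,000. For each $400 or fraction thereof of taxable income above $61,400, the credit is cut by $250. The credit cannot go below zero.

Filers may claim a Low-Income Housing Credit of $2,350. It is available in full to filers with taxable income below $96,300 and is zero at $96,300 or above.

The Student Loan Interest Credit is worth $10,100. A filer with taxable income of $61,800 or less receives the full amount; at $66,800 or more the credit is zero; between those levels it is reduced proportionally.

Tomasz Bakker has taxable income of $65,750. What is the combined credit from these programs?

$6,721

Property Tax Rebate: income exceeds $61,400 by $4,350, which is 11 full-or-partial $400 increments; reduction = 11 × $250 = $2,750, leaving $2,250.
Low-Income Housing Credit: $65,750 is below the $96,300 cutoff, so the full $2,350 applies.
Student Loan Interest Credit: $65,750 is $3,950 into a $5,000 phase-out range, leaving 1,050/5,000 of the credit: $10,100 × 1,050/5,000 = $2,121.
Total: $2,250 + $2,350 + $2,121 = $6,721.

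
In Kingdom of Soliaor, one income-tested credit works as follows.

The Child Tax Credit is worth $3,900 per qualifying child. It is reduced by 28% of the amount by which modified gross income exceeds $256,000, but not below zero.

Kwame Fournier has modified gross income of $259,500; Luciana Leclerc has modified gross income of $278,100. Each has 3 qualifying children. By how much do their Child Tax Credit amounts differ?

Kwame ($259,500): Child Tax Credit: base = 3 × $3,900 = $11,700. 28% of the $3,500 excess over $256,000 is $980; credit = $11,700 − $980 = $10,720.
Luciana ($278,100): Child Tax Credit: base = 3 × $3,900 = $11,700. 28% of the $22,100 excess over $256,000 is $6,188; credit = $11,700 − $6,188 = $5,512.
Difference: |$10,720 − $5,512| = $5,208.

$5,208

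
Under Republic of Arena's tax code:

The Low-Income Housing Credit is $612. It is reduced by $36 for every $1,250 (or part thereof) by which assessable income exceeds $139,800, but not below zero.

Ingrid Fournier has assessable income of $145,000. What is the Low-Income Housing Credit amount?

Low-Income Housing Credit: income exceeds $139,800 by $5,200, which is 5 full-or-partial $1,250 increments; reduction = 5 × $36 = $180, leaving $432.

$432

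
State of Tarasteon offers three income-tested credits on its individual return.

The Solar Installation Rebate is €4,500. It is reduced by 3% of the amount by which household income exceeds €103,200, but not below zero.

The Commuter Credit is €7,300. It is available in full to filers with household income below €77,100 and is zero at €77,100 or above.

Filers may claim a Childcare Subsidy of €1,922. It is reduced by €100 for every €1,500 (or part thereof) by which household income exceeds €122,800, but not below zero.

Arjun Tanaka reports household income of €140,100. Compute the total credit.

Solar Installation Rebate: 3% of the €36,900 excess over €103,200 is €1,107; credit = €4,500 − €1,107 = €3,393.
Commuter Credit: €140,100 meets or exceeds the €77,100 cutoff, so the credit is €0.
Childcare Subsidy: income exceeds €122,800 by €17,300, which is 12 full-or-partial €1,500 increments; reduction = 12 × €100 = €1,200, leaving €722.
Total: €3,393 + €0 + €722 = €4,115.

€4,115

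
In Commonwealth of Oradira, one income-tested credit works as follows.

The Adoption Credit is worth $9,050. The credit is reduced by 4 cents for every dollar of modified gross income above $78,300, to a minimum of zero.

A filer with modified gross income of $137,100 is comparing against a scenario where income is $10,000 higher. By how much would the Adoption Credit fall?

$400

At $137,100 — 4% of the $58,800 excess over $78,300 is $2,352; credit = $9,050 − $2,352 = $6,698.
At $147,100 — 4% of the $68,800 excess over $78,300 is $2,752; credit = $9,050 − $2,752 = $6,298.
Lost: $6,698 − $6,298 = $400.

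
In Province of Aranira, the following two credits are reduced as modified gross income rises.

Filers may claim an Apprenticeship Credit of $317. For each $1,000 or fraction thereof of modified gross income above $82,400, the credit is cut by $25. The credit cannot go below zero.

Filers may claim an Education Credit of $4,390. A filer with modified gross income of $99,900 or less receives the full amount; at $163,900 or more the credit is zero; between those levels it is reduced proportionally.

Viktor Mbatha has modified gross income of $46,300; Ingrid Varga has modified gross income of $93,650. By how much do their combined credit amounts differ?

$300

Viktor ($46,300): Apprenticeship Credit: $46,300 is at or below the $82,400 threshold, so the full $317 applies. Education Credit: $46,300 is at or below the $99,900 threshold, so the full $4,390 applies. total $317 + $4,390 = $4,707
Ingrid ($93,650): Apprenticeship Credit: income exceeds $82,400 by $11,250, which is 12 full-or-partial $1,000 increments; reduction = 12 × $25 = $300, leaving $17. Education Credit: $93,650 is at or below the $99,900 threshold, so the full $4,390 applies. total $17 + $4,390 = $4,407
Difference: |$4,707 − $4,407| = $300.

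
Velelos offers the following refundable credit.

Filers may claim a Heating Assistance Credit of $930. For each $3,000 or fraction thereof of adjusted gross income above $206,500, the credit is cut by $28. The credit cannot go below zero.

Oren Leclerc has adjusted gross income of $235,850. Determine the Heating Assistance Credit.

$650

Heating Assistance Credit: income exceeds $206,500 by $29,350, which is 10 full-or-partial $3,000 increments; reduction = 10 × $28 = $280, leaving $650.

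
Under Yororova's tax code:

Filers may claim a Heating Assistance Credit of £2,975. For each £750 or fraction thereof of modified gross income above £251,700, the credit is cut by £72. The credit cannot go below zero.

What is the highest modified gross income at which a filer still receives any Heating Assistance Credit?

After 41 increments the reduction is 41 × £72 = £2,952, leaving £23; one more increment wipes it out. Increment 41 ends at excess 41 × £750 = £30,750, so the highest qualifying income is £251,700 + £30,750 = £282,450.

£282,450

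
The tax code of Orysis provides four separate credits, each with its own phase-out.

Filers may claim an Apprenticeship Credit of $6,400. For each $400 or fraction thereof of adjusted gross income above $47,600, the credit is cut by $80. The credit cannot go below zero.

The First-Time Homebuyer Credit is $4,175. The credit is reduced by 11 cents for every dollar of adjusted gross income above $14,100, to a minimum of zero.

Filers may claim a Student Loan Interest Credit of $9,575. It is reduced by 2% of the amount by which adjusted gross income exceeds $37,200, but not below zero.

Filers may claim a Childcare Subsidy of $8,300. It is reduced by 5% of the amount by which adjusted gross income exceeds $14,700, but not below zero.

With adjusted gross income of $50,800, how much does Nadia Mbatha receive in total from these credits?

$21,696

Apprenticeship Credit: income exceeds $47,600 by $3,200, which is 8 full-or-partial $400 increments; reduction = 8 × $80 = $640, leaving $5,760.
First-Time Homebuyer Credit: 11% of the $36,700 excess over $14,100 is $4,037; credit = $4,175 − $4,037 = $138.
Student Loan Interest Credit: 2% of the $13,600 excess over $37,200 is $272; credit = $9,575 − $272 = $9,303.
Childcare Subsidy: 5% of the $36,100 excess over $14,700 is $1,805; credit = $8,300 − $1,805 = $6,495.
Total: $5,760 + $138 + $9,303 + $6,495 = $21,696.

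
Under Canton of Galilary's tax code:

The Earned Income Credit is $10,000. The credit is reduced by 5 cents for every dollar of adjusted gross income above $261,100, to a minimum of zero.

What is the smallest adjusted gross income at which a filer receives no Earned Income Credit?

$461,100

The credit falls by 5% of each dollar above $261,100, so it reaches zero when the excess is $10,000 / 5% = $200,000: income = $261,100 + $200,000 = $461,100.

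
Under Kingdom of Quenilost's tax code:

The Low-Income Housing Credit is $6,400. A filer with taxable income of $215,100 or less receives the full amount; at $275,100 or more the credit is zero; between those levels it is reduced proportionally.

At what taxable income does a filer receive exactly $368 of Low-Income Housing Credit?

$271,650

$368 is 368/6,400 of the full $6,400, so 6,032/6,400 of the $60,000 range has been used: income = $215,100 + $60,000 × 6,032/6,400 = $271,650.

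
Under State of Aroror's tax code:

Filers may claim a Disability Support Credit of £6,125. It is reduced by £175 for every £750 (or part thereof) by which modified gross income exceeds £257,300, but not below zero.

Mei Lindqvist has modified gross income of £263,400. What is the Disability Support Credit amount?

£4,550

Disability Support Credit: income exceeds £257,300 by £6,100, which is 9 full-or-partial £750 increments; reduction = 9 × £175 = £1,575, leaving £4,550.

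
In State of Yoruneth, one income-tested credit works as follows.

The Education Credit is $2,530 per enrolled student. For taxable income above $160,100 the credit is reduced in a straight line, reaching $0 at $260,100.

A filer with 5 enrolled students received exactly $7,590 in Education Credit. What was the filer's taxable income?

$200,100

Full credit = 5 × $2,530 = $12,650.
$7,590 is 7,590/12,650 of the full $12,650, so 5,060/12,650 of the $100,000 range has been used: income = $160,100 + $100,000 × 5,060/12,650 = $200,100.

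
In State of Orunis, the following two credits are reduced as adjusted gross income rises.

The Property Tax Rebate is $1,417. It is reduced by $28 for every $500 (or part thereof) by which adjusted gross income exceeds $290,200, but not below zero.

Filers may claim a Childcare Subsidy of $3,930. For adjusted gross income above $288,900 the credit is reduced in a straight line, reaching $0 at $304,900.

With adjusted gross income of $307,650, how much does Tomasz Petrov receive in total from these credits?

$437

Property Tax Rebate: income exceeds $290,200 by $17,450, which is 35 full-or-partial $500 increments; reduction = 35 × $28 = $980, leaving $437.
Childcare Subsidy: $307,650 is at or above $304,900, so the credit is $0.
Total: $437 + $0 = $437.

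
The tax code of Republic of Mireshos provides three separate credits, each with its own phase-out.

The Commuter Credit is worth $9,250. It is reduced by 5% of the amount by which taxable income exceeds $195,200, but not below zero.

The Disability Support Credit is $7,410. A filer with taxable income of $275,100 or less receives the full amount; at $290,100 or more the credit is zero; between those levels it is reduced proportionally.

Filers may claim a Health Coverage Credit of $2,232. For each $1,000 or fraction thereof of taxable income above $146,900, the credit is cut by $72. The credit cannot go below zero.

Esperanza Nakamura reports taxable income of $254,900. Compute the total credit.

Commuter Credit: 5% of the $59,700 excess over $195,200 is $2,985; credit = $9,250 − $2,985 = $6,265.
Disability Support Credit: $254,900 is at or below the $275,100 threshold, so the full $7,410 applies.
Health Coverage Credit: income exceeds $146,900 by $108,000 → 108 increments × $72 = $7,776 ≥ base, so the credit is $0.
Total: $6,265 + $7,410 + $0 = $13,675.

$13,675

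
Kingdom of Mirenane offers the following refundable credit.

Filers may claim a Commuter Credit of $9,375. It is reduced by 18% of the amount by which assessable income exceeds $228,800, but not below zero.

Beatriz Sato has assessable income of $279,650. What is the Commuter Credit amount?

$222

Commuter Credit: 18% of the $50,850 excess over $228,800 is $9,153; credit = $9,375 − $9,153 = $222.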